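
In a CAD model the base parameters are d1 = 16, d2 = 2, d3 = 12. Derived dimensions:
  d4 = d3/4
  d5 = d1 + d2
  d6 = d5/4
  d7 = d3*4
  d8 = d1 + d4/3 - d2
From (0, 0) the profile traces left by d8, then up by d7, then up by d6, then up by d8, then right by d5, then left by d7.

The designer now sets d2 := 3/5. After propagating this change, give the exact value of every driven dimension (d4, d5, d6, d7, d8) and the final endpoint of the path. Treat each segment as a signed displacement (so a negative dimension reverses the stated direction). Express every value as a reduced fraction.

Apply edit: d2 := 3/5
  d4 = d3/4 = 3
  d5 = d1 + d2 = 83/5
  d6 = d5/4 = 83/20
  d7 = d3*4 = 48
  d8 = d1 + d4/3 - d2 = 82/5
Walk from origin (0, 0):
  seg 1: left by d8 = 82/5 → (-82/5, 0)
  seg 2: up by d7 = 48 → (-82/5, 48)
  seg 3: up by d6 = 83/20 → (-82/5, 1043/20)
  seg 4: up by d8 = 82/5 → (-82/5, 1371/20)
  seg 5: right by d5 = 83/5 → (1/5, 1371/20)
  seg 6: left by d7 = 48 → (-239/5, 1371/20)

d4 = 3
d5 = 83/5
d6 = 83/20
d7 = 48
d8 = 82/5
endpoint = (-239/5, 1371/20)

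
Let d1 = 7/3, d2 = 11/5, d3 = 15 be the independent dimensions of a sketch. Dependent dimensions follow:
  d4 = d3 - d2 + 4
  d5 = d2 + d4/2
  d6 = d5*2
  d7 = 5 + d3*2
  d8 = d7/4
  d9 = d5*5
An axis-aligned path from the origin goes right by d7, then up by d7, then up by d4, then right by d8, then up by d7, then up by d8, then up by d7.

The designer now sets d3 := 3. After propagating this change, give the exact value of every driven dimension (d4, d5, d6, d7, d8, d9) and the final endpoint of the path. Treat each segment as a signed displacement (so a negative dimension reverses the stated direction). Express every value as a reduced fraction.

d4 = 24/5
d5 = 23/5
d6 = 46/5
d7 = 11
d8 = 11/4
d9 = 23
endpoint = (55/4, 811/20)

Apply edit: d3 := 3
  d4 = d3 - d2 + 4 = 24/5
  d5 = d2 + d4/2 = 23/5
  d6 = d5*2 = 46/5
  d7 = 5 + d3*2 = 11
  d8 = d7/4 = 11/4
  d9 = d5*5 = 23
Walk from origin (0, 0):
  seg 1: right by d7 = 11 → (11, 0)
  seg 2: up by d7 = 11 → (11, 11)
  seg 3: up by d4 = 24/5 → (11, 79/5)
  seg 4: right by d8 = 11/4 → (55/4, 79/5)
  seg 5: up by d7 = 11 → (55/4, 134/5)
  seg 6: up by d8 = 11/4 → (55/4, 591/20)
  seg 7: up by d7 = 11 → (55/4, 811/20)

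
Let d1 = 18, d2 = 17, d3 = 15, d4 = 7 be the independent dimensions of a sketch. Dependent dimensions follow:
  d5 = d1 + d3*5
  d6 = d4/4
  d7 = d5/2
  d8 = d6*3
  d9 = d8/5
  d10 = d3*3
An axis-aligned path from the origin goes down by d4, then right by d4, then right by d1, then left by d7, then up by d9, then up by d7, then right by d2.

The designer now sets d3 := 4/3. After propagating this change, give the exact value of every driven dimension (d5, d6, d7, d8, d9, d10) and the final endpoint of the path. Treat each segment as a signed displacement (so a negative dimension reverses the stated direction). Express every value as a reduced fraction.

d5 = 74/3
d6 = 7/4
d7 = 37/3
d8 = 21/4
d9 = 21/20
d10 = 4
endpoint = (89/3, 383/60)

Apply edit: d3 := 4/3
  d5 = d1 + d3*5 = 74/3
  d6 = d4/4 = 7/4
  d7 = d5/2 = 37/3
  d8 = d6*3 = 21/4
  d9 = d8/5 = 21/20
  d10 = d3*3 = 4
Walk from origin (0, 0):
  seg 1: down by d4 = 7 → (0, -7)
  seg 2: right by d4 = 7 → (7, -7)
  seg 3: right by d1 = 18 → (25, -7)
  seg 4: left by d7 = 37/3 → (38/3, -7)
  seg 5: up by d9 = 21/20 → (38/3, -119/20)
  seg 6: up by d7 = 37/3 → (38/3, 383/60)
  seg 7: right by d2 = 17 → (89/3, 383/60)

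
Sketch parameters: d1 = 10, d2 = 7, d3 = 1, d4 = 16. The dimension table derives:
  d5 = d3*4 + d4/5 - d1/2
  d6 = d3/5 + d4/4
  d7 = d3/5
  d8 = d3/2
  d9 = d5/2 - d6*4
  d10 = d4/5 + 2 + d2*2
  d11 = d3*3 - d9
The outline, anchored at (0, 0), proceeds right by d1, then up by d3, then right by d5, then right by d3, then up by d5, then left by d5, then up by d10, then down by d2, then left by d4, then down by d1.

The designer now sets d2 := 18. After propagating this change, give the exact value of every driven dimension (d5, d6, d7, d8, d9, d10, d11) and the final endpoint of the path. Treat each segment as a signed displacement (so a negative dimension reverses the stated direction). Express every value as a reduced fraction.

Apply edit: d2 := 18
  d5 = d3*4 + d4/5 - d1/2 = 11/5
  d6 = d3/5 + d4/4 = 21/5
  d7 = d3/5 = 1/5
  d8 = d3/2 = 1/2
  d9 = d5/2 - d6*4 = -157/10
  d10 = d4/5 + 2 + d2*2 = 206/5
  d11 = d3*3 - d9 = 187/10
Walk from origin (0, 0):
  seg 1: right by d1 = 10 → (10, 0)
  seg 2: up by d3 = 1 → (10, 1)
  seg 3: right by d5 = 11/5 → (61/5, 1)
  seg 4: right by d3 = 1 → (66/5, 1)
  seg 5: up by d5 = 11/5 → (66/5, 16/5)
  seg 6: left by d5 = 11/5 → (11, 16/5)
  seg 7: up by d10 = 206/5 → (11, 222/5)
  seg 8: down by d2 = 18 → (11, 132/5)
  seg 9: left by d4 = 16 → (-5, 132/5)
  seg 10: down by d1 = 10 → (-5, 82/5)

d5 = 11/5
d6 = 21/5
d7 = 1/5
d8 = 1/2
d9 = -157/10
d10 = 206/5
d11 = 187/10
endpoint = (-5, 82/5)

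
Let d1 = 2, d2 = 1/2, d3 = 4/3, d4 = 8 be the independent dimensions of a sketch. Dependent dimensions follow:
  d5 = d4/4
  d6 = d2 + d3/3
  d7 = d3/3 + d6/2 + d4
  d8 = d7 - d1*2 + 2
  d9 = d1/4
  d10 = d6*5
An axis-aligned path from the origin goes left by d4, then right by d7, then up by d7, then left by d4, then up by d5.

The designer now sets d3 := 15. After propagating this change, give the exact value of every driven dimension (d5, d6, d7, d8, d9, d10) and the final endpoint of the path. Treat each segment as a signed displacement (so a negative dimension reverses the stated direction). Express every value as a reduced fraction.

Apply edit: d3 := 15
  d5 = d4/4 = 2
  d6 = d2 + d3/3 = 11/2
  d7 = d3/3 + d6/2 + d4 = 63/4
  d8 = d7 - d1*2 + 2 = 55/4
  d9 = d1/4 = 1/2
  d10 = d6*5 = 55/2
Walk from origin (0, 0):
  seg 1: left by d4 = 8 → (-8, 0)
  seg 2: right by d7 = 63/4 → (31/4, 0)
  seg 3: up by d7 = 63/4 → (31/4, 63/4)
  seg 4: left by d4 = 8 → (-1/4, 63/4)
  seg 5: up by d5 = 2 → (-1/4, 71/4)

d5 = 2
d6 = 11/2
d7 = 63/4
d8 = 55/4
d9 = 1/2
d10 = 55/2
endpoint = (-1/4, 71/4)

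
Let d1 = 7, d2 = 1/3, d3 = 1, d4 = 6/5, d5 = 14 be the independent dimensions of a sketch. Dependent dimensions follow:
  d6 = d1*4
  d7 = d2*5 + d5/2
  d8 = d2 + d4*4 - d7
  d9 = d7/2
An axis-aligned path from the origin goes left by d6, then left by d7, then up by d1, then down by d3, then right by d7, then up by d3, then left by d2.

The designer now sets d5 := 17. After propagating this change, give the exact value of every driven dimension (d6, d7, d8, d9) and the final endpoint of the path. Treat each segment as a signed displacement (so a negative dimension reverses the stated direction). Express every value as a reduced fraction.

d6 = 28
d7 = 61/6
d8 = -151/30
d9 = 61/12
endpoint = (-85/3, 7)

Apply edit: d5 := 17
  d6 = d1*4 = 28
  d7 = d2*5 + d5/2 = 61/6
  d8 = d2 + d4*4 - d7 = -151/30
  d9 = d7/2 = 61/12
Walk from origin (0, 0):
  seg 1: left by d6 = 28 → (-28, 0)
  seg 2: left by d7 = 61/6 → (-229/6, 0)
  seg 3: up by d1 = 7 → (-229/6, 7)
  seg 4: down by d3 = 1 → (-229/6, 6)
  seg 5: right by d7 = 61/6 → (-28, 6)
  seg 6: up by d3 = 1 → (-28, 7)
  seg 7: left by d2 = 1/3 → (-85/3, 7)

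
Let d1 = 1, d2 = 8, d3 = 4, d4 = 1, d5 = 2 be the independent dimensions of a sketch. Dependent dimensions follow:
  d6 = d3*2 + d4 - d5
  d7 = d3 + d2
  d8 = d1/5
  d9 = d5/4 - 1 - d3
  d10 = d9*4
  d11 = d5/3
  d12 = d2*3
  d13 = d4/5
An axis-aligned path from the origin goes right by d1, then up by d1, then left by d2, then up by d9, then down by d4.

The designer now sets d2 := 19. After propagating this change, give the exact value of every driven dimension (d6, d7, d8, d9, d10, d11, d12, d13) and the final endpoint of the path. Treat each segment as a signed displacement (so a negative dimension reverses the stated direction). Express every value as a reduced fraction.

Apply edit: d2 := 19
  d6 = d3*2 + d4 - d5 = 7
  d7 = d3 + d2 = 23
  d8 = d1/5 = 1/5
  d9 = d5/4 - 1 - d3 = -9/2
  d10 = d9*4 = -18
  d11 = d5/3 = 2/3
  d12 = d2*3 = 57
  d13 = d4/5 = 1/5
Walk from origin (0, 0):
  seg 1: right by d1 = 1 → (1, 0)
  seg 2: up by d1 = 1 → (1, 1)
  seg 3: left by d2 = 19 → (-18, 1)
  seg 4: up by d9 = -9/2 → (-18, -7/2)
  seg 5: down by d4 = 1 → (-18, -9/2)

d6 = 7
d7 = 23
d8 = 1/5
d9 = -9/2
d10 = -18
d11 = 2/3
d12 = 57
d13 = 1/5
endpoint = (-18, -9/2)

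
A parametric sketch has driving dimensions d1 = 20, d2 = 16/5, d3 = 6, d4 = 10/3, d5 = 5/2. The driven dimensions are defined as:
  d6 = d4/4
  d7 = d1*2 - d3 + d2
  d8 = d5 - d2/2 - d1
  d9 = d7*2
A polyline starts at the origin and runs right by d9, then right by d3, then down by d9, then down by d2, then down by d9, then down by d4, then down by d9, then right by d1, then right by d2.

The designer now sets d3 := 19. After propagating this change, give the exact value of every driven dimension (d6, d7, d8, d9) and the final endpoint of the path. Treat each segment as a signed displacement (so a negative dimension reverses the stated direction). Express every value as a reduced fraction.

d6 = 5/6
d7 = 121/5
d8 = -191/10
d9 = 242/5
endpoint = (453/5, -2276/15)

Apply edit: d3 := 19
  d6 = d4/4 = 5/6
  d7 = d1*2 - d3 + d2 = 121/5
  d8 = d5 - d2/2 - d1 = -191/10
  d9 = d7*2 = 242/5
Walk from origin (0, 0):
  seg 1: right by d9 = 242/5 → (242/5, 0)
  seg 2: right by d3 = 19 → (337/5, 0)
  seg 3: down by d9 = 242/5 → (337/5, -242/5)
  seg 4: down by d2 = 16/5 → (337/5, -258/5)
  seg 5: down by d9 = 242/5 → (337/5, -100)
  seg 6: down by d4 = 10/3 → (337/5, -310/3)
  seg 7: down by d9 = 242/5 → (337/5, -2276/15)
  seg 8: right by d1 = 20 → (437/5, -2276/15)
  seg 9: right by d2 = 16/5 → (453/5, -2276/15)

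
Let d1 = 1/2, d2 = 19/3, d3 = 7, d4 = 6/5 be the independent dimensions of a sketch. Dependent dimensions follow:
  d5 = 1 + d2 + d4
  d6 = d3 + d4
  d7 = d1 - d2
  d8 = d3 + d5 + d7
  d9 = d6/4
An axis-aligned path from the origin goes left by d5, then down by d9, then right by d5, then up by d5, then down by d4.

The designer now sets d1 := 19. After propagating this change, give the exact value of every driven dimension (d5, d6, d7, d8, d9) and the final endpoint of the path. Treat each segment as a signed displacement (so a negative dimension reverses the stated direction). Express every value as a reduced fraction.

d5 = 128/15
d6 = 41/5
d7 = 38/3
d8 = 141/5
d9 = 41/20
endpoint = (0, 317/60)

Apply edit: d1 := 19
  d5 = 1 + d2 + d4 = 128/15
  d6 = d3 + d4 = 41/5
  d7 = d1 - d2 = 38/3
  d8 = d3 + d5 + d7 = 141/5
  d9 = d6/4 = 41/20
Walk from origin (0, 0):
  seg 1: left by d5 = 128/15 → (-128/15, 0)
  seg 2: down by d9 = 41/20 → (-128/15, -41/20)
  seg 3: right by d5 = 128/15 → (0, -41/20)
  seg 4: up by d5 = 128/15 → (0, 389/60)
  seg 5: down by d4 = 6/5 → (0, 317/60)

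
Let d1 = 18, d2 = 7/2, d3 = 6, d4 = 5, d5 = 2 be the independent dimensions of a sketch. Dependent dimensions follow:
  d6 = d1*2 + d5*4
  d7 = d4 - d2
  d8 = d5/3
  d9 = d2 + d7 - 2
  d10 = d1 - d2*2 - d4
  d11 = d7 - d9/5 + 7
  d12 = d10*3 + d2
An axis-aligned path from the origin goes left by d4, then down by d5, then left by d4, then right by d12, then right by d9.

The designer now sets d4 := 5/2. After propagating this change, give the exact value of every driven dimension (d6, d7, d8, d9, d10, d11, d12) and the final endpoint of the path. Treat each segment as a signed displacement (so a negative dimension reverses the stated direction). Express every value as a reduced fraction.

d6 = 44
d7 = -1
d8 = 2/3
d9 = 1/2
d10 = 17/2
d11 = 59/10
d12 = 29
endpoint = (49/2, -2)

Apply edit: d4 := 5/2
  d6 = d1*2 + d5*4 = 44
  d7 = d4 - d2 = -1
  d8 = d5/3 = 2/3
  d9 = d2 + d7 - 2 = 1/2
  d10 = d1 - d2*2 - d4 = 17/2
  d11 = d7 - d9/5 + 7 = 59/10
  d12 = d10*3 + d2 = 29
Walk from origin (0, 0):
  seg 1: left by d4 = 5/2 → (-5/2, 0)
  seg 2: down by d5 = 2 → (-5/2, -2)
  seg 3: left by d4 = 5/2 → (-5, -2)
  seg 4: right by d12 = 29 → (24, -2)
  seg 5: right by d9 = 1/2 → (49/2, -2)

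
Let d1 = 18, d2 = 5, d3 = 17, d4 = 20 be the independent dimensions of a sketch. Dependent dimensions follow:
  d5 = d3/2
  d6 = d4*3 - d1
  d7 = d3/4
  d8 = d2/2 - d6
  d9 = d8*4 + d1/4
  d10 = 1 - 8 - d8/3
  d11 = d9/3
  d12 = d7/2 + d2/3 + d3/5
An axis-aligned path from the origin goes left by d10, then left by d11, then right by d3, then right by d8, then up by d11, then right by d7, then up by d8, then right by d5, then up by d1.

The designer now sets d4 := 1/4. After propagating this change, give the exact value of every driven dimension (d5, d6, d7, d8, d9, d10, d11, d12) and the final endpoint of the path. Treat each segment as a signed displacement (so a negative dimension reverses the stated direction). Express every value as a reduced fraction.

d5 = 17/2
d6 = -69/4
d7 = 17/4
d8 = 79/4
d9 = 167/2
d10 = -163/12
d11 = 167/6
d12 = 863/120
endpoint = (141/4, 787/12)

Apply edit: d4 := 1/4
  d5 = d3/2 = 17/2
  d6 = d4*3 - d1 = -69/4
  d7 = d3/4 = 17/4
  d8 = d2/2 - d6 = 79/4
  d9 = d8*4 + d1/4 = 167/2
  d10 = 1 - 8 - d8/3 = -163/12
  d11 = d9/3 = 167/6
  d12 = d7/2 + d2/3 + d3/5 = 863/120
Walk from origin (0, 0):
  seg 1: left by d10 = -163/12 → (163/12, 0)
  seg 2: left by d11 = 167/6 → (-57/4, 0)
  seg 3: right by d3 = 17 → (11/4, 0)
  seg 4: right by d8 = 79/4 → (45/2, 0)
  seg 5: up by d11 = 167/6 → (45/2, 167/6)
  seg 6: right by d7 = 17/4 → (107/4, 167/6)
  seg 7: up by d8 = 79/4 → (107/4, 571/12)
  seg 8: right by d5 = 17/2 → (141/4, 571/12)
  seg 9: up by d1 = 18 → (141/4, 787/12)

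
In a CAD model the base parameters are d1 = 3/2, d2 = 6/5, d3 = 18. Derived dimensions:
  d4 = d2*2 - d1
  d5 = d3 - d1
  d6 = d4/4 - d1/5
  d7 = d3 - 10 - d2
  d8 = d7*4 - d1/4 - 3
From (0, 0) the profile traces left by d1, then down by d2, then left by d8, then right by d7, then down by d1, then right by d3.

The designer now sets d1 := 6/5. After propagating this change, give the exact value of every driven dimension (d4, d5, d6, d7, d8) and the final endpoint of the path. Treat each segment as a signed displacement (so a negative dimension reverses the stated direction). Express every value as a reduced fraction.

Apply edit: d1 := 6/5
  d4 = d2*2 - d1 = 6/5
  d5 = d3 - d1 = 84/5
  d6 = d4/4 - d1/5 = 3/50
  d7 = d3 - 10 - d2 = 34/5
  d8 = d7*4 - d1/4 - 3 = 239/10
Walk from origin (0, 0):
  seg 1: left by d1 = 6/5 → (-6/5, 0)
  seg 2: down by d2 = 6/5 → (-6/5, -6/5)
  seg 3: left by d8 = 239/10 → (-251/10, -6/5)
  seg 4: right by d7 = 34/5 → (-183/10, -6/5)
  seg 5: down by d1 = 6/5 → (-183/10, -12/5)
  seg 6: right by d3 = 18 → (-3/10, -12/5)

d4 = 6/5
d5 = 84/5
d6 = 3/50
d7 = 34/5
d8 = 239/10
endpoint = (-3/10, -12/5)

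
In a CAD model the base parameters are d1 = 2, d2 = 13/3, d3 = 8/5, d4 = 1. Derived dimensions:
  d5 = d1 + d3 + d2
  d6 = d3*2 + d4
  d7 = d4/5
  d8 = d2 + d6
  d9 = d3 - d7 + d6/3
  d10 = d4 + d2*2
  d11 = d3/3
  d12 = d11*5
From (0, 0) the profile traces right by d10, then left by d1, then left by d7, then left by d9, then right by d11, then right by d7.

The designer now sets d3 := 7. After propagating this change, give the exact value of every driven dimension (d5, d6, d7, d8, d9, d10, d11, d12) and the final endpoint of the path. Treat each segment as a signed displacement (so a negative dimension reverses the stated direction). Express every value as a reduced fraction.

Apply edit: d3 := 7
  d5 = d1 + d3 + d2 = 40/3
  d6 = d3*2 + d4 = 15
  d7 = d4/5 = 1/5
  d8 = d2 + d6 = 58/3
  d9 = d3 - d7 + d6/3 = 59/5
  d10 = d4 + d2*2 = 29/3
  d11 = d3/3 = 7/3
  d12 = d11*5 = 35/3
Walk from origin (0, 0):
  seg 1: right by d10 = 29/3 → (29/3, 0)
  seg 2: left by d1 = 2 → (23/3, 0)
  seg 3: left by d7 = 1/5 → (112/15, 0)
  seg 4: left by d9 = 59/5 → (-13/3, 0)
  seg 5: right by d11 = 7/3 → (-2, 0)
  seg 6: right by d7 = 1/5 → (-9/5, 0)

d5 = 40/3
d6 = 15
d7 = 1/5
d8 = 58/3
d9 = 59/5
d10 = 29/3
d11 = 7/3
d12 = 35/3
endpoint = (-9/5, 0)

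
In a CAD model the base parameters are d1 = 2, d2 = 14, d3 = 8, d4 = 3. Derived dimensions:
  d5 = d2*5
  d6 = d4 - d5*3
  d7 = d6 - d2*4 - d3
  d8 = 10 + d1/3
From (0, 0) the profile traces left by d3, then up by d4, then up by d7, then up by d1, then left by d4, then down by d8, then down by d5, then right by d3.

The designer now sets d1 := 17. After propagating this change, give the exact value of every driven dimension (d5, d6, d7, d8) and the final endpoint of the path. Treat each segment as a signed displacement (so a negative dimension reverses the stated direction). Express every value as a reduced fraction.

d5 = 70
d6 = -207
d7 = -271
d8 = 47/3
endpoint = (-3, -1010/3)

Apply edit: d1 := 17
  d5 = d2*5 = 70
  d6 = d4 - d5*3 = -207
  d7 = d6 - d2*4 - d3 = -271
  d8 = 10 + d1/3 = 47/3
Walk from origin (0, 0):
  seg 1: left by d3 = 8 → (-8, 0)
  seg 2: up by d4 = 3 → (-8, 3)
  seg 3: up by d7 = -271 → (-8, -268)
  seg 4: up by d1 = 17 → (-8, -251)
  seg 5: left by d4 = 3 → (-11, -251)
  seg 6: down by d8 = 47/3 → (-11, -800/3)
  seg 7: down by d5 = 70 → (-11, -1010/3)
  seg 8: right by d3 = 8 → (-3, -1010/3)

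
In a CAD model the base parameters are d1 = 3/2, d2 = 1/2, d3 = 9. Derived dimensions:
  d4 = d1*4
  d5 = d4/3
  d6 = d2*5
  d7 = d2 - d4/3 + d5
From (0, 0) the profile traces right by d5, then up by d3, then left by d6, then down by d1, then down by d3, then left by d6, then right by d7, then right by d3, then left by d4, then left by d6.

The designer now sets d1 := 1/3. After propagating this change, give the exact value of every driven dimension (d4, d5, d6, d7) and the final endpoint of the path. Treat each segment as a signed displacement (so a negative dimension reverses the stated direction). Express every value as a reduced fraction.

Apply edit: d1 := 1/3
  d4 = d1*4 = 4/3
  d5 = d4/3 = 4/9
  d6 = d2*5 = 5/2
  d7 = d2 - d4/3 + d5 = 1/2
Walk from origin (0, 0):
  seg 1: right by d5 = 4/9 → (4/9, 0)
  seg 2: up by d3 = 9 → (4/9, 9)
  seg 3: left by d6 = 5/2 → (-37/18, 9)
  seg 4: down by d1 = 1/3 → (-37/18, 26/3)
  seg 5: down by d3 = 9 → (-37/18, -1/3)
  seg 6: left by d6 = 5/2 → (-41/9, -1/3)
  seg 7: right by d7 = 1/2 → (-73/18, -1/3)
  seg 8: right by d3 = 9 → (89/18, -1/3)
  seg 9: left by d4 = 4/3 → (65/18, -1/3)
  seg 10: left by d6 = 5/2 → (10/9, -1/3)

d4 = 4/3
d5 = 4/9
d6 = 5/2
d7 = 1/2
endpoint = (10/9, -1/3)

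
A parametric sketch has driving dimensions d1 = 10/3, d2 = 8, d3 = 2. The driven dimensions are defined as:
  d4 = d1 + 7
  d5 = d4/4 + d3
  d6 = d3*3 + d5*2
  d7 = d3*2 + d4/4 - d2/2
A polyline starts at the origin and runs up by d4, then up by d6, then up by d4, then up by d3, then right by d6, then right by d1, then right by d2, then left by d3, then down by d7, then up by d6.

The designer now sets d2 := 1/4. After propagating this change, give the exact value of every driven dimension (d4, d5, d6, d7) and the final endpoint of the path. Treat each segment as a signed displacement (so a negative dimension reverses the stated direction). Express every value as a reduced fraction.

Apply edit: d2 := 1/4
  d4 = d1 + 7 = 31/3
  d5 = d4/4 + d3 = 55/12
  d6 = d3*3 + d5*2 = 91/6
  d7 = d3*2 + d4/4 - d2/2 = 155/24
Walk from origin (0, 0):
  seg 1: up by d4 = 31/3 → (0, 31/3)
  seg 2: up by d6 = 91/6 → (0, 51/2)
  seg 3: up by d4 = 31/3 → (0, 215/6)
  seg 4: up by d3 = 2 → (0, 227/6)
  seg 5: right by d6 = 91/6 → (91/6, 227/6)
  seg 6: right by d1 = 10/3 → (37/2, 227/6)
  seg 7: right by d2 = 1/4 → (75/4, 227/6)
  seg 8: left by d3 = 2 → (67/4, 227/6)
  seg 9: down by d7 = 155/24 → (67/4, 251/8)
  seg 10: up by d6 = 91/6 → (67/4, 1117/24)

d4 = 31/3
d5 = 55/12
d6 = 91/6
d7 = 155/24
endpoint = (67/4, 1117/24)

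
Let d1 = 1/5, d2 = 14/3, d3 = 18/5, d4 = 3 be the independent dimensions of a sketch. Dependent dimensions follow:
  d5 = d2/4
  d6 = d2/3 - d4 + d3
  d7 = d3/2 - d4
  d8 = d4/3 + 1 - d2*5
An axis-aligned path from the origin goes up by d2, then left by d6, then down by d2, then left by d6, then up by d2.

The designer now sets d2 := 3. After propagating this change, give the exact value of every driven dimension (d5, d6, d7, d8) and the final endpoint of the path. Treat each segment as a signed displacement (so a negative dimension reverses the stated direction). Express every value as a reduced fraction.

d5 = 3/4
d6 = 8/5
d7 = -6/5
d8 = -13
endpoint = (-16/5, 3)

Apply edit: d2 := 3
  d5 = d2/4 = 3/4
  d6 = d2/3 - d4 + d3 = 8/5
  d7 = d3/2 - d4 = -6/5
  d8 = d4/3 + 1 - d2*5 = -13
Walk from origin (0, 0):
  seg 1: up by d2 = 3 → (0, 3)
  seg 2: left by d6 = 8/5 → (-8/5, 3)
  seg 3: down by d2 = 3 → (-8/5, 0)
  seg 4: left by d6 = 8/5 → (-16/5, 0)
  seg 5: up by d2 = 3 → (-16/5, 3)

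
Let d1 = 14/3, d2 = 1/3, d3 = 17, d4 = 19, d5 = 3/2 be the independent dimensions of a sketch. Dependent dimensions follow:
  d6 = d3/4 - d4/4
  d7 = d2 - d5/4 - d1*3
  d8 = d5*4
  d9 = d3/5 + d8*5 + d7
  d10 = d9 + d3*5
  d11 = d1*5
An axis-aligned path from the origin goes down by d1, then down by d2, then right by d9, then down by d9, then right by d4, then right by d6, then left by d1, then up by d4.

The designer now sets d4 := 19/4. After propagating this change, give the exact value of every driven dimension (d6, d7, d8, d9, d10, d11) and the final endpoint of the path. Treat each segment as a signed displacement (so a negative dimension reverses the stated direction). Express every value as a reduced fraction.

d6 = 49/16
d7 = -337/24
d8 = 6
d9 = 2323/120
d10 = 12523/120
d11 = 70/3
endpoint = (5401/240, -2353/120)

Apply edit: d4 := 19/4
  d6 = d3/4 - d4/4 = 49/16
  d7 = d2 - d5/4 - d1*3 = -337/24
  d8 = d5*4 = 6
  d9 = d3/5 + d8*5 + d7 = 2323/120
  d10 = d9 + d3*5 = 12523/120
  d11 = d1*5 = 70/3
Walk from origin (0, 0):
  seg 1: down by d1 = 14/3 → (0, -14/3)
  seg 2: down by d2 = 1/3 → (0, -5)
  seg 3: right by d9 = 2323/120 → (2323/120, -5)
  seg 4: down by d9 = 2323/120 → (2323/120, -2923/120)
  seg 5: right by d4 = 19/4 → (2893/120, -2923/120)
  seg 6: right by d6 = 49/16 → (6521/240, -2923/120)
  seg 7: left by d1 = 14/3 → (5401/240, -2923/120)
  seg 8: up by d4 = 19/4 → (5401/240, -2353/120)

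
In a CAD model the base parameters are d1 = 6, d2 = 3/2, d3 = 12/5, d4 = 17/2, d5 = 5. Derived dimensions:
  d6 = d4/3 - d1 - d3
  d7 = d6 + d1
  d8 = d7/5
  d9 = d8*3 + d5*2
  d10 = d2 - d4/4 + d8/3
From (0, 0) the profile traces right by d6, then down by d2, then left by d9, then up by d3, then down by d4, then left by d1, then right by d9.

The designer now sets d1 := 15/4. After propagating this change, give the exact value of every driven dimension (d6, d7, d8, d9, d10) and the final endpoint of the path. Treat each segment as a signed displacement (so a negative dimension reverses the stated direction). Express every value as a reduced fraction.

Apply edit: d1 := 15/4
  d6 = d4/3 - d1 - d3 = -199/60
  d7 = d6 + d1 = 13/30
  d8 = d7/5 = 13/150
  d9 = d8*3 + d5*2 = 513/50
  d10 = d2 - d4/4 + d8/3 = -1073/1800
Walk from origin (0, 0):
  seg 1: right by d6 = -199/60 → (-199/60, 0)
  seg 2: down by d2 = 3/2 → (-199/60, -3/2)
  seg 3: left by d9 = 513/50 → (-4073/300, -3/2)
  seg 4: up by d3 = 12/5 → (-4073/300, 9/10)
  seg 5: down by d4 = 17/2 → (-4073/300, -38/5)
  seg 6: left by d1 = 15/4 → (-2599/150, -38/5)
  seg 7: right by d9 = 513/50 → (-106/15, -38/5)

d6 = -199/60
d7 = 13/30
d8 = 13/150
d9 = 513/50
d10 = -1073/1800
endpoint = (-106/15, -38/5)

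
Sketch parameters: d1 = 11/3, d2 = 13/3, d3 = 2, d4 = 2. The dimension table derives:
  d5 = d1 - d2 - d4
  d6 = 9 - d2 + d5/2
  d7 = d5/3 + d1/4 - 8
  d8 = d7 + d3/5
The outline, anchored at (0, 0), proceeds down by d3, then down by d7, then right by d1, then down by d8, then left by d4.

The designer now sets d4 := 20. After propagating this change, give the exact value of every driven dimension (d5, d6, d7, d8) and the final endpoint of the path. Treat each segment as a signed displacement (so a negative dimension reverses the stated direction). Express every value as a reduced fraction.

d5 = -62/3
d6 = -17/3
d7 = -503/36
d8 = -2443/180
endpoint = (-49/3, 2299/90)

Apply edit: d4 := 20
  d5 = d1 - d2 - d4 = -62/3
  d6 = 9 - d2 + d5/2 = -17/3
  d7 = d5/3 + d1/4 - 8 = -503/36
  d8 = d7 + d3/5 = -2443/180
Walk from origin (0, 0):
  seg 1: down by d3 = 2 → (0, -2)
  seg 2: down by d7 = -503/36 → (0, 431/36)
  seg 3: right by d1 = 11/3 → (11/3, 431/36)
  seg 4: down by d8 = -2443/180 → (11/3, 2299/90)
  seg 5: left by d4 = 20 → (-49/3, 2299/90)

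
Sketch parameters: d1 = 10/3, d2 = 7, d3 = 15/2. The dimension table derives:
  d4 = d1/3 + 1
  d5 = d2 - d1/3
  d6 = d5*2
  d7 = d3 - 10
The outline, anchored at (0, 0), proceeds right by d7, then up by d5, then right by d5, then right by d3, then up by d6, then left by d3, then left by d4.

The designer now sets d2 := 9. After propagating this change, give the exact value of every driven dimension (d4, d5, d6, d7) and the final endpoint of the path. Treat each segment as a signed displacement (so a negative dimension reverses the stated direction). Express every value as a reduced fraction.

d4 = 19/9
d5 = 71/9
d6 = 142/9
d7 = -5/2
endpoint = (59/18, 71/3)

Apply edit: d2 := 9
  d4 = d1/3 + 1 = 19/9
  d5 = d2 - d1/3 = 71/9
  d6 = d5*2 = 142/9
  d7 = d3 - 10 = -5/2
Walk from origin (0, 0):
  seg 1: right by d7 = -5/2 → (-5/2, 0)
  seg 2: up by d5 = 71/9 → (-5/2, 71/9)
  seg 3: right by d5 = 71/9 → (97/18, 71/9)
  seg 4: right by d3 = 15/2 → (116/9, 71/9)
  seg 5: up by d6 = 142/9 → (116/9, 71/3)
  seg 6: left by d3 = 15/2 → (97/18, 71/3)
  seg 7: left by d4 = 19/9 → (59/18, 71/3)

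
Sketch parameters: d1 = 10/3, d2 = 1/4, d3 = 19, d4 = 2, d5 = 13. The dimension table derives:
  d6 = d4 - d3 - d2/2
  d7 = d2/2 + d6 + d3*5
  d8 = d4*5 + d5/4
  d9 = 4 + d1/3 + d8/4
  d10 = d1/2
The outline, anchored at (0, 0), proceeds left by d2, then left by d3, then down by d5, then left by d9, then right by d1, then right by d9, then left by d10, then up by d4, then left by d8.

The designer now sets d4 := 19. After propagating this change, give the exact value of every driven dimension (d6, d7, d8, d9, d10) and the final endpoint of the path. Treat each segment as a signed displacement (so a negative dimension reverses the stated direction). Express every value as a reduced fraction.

Apply edit: d4 := 19
  d6 = d4 - d3 - d2/2 = -1/8
  d7 = d2/2 + d6 + d3*5 = 95
  d8 = d4*5 + d5/4 = 393/4
  d9 = 4 + d1/3 + d8/4 = 4273/144
  d10 = d1/2 = 5/3
Walk from origin (0, 0):
  seg 1: left by d2 = 1/4 → (-1/4, 0)
  seg 2: left by d3 = 19 → (-77/4, 0)
  seg 3: down by d5 = 13 → (-77/4, -13)
  seg 4: left by d9 = 4273/144 → (-7045/144, -13)
  seg 5: right by d1 = 10/3 → (-6565/144, -13)
  seg 6: right by d9 = 4273/144 → (-191/12, -13)
  seg 7: left by d10 = 5/3 → (-211/12, -13)
  seg 8: up by d4 = 19 → (-211/12, 6)
  seg 9: left by d8 = 393/4 → (-695/6, 6)

d6 = -1/8
d7 = 95
d8 = 393/4
d9 = 4273/144
d10 = 5/3
endpoint = (-695/6, 6)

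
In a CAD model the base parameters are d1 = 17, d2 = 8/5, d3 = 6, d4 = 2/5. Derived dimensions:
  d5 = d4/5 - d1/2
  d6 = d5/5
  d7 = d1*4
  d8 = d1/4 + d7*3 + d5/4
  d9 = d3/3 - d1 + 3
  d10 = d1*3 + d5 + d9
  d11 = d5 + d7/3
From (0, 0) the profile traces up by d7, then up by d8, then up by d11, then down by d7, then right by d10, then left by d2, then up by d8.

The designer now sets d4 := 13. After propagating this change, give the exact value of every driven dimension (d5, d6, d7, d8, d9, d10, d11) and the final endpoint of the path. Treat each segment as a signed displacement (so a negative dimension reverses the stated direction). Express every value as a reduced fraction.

Apply edit: d4 := 13
  d5 = d4/5 - d1/2 = -59/10
  d6 = d5/5 = -59/50
  d7 = d1*4 = 68
  d8 = d1/4 + d7*3 + d5/4 = 8271/40
  d9 = d3/3 - d1 + 3 = -12
  d10 = d1*3 + d5 + d9 = 331/10
  d11 = d5 + d7/3 = 503/30
Walk from origin (0, 0):
  seg 1: up by d7 = 68 → (0, 68)
  seg 2: up by d8 = 8271/40 → (0, 10991/40)
  seg 3: up by d11 = 503/30 → (0, 6997/24)
  seg 4: down by d7 = 68 → (0, 5365/24)
  seg 5: right by d10 = 331/10 → (331/10, 5365/24)
  seg 6: left by d2 = 8/5 → (63/2, 5365/24)
  seg 7: up by d8 = 8271/40 → (63/2, 25819/60)

d5 = -59/10
d6 = -59/50
d7 = 68
d8 = 8271/40
d9 = -12
d10 = 331/10
d11 = 503/30
endpoint = (63/2, 25819/60)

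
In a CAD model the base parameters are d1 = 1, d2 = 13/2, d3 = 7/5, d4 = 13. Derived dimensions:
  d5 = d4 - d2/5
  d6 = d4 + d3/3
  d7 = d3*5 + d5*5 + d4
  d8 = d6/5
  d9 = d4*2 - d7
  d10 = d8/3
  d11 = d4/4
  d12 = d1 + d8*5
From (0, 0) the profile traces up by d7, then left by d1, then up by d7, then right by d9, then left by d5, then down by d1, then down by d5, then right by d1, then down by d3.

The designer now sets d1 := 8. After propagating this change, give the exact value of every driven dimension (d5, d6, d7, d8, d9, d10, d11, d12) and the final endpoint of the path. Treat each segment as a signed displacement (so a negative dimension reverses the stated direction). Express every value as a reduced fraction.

d5 = 117/10
d6 = 202/15
d7 = 157/2
d8 = 202/75
d9 = -105/2
d10 = 202/225
d11 = 13/4
d12 = 322/15
endpoint = (-321/5, 1359/10)

Apply edit: d1 := 8
  d5 = d4 - d2/5 = 117/10
  d6 = d4 + d3/3 = 202/15
  d7 = d3*5 + d5*5 + d4 = 157/2
  d8 = d6/5 = 202/75
  d9 = d4*2 - d7 = -105/2
  d10 = d8/3 = 202/225
  d11 = d4/4 = 13/4
  d12 = d1 + d8*5 = 322/15
Walk from origin (0, 0):
  seg 1: up by d7 = 157/2 → (0, 157/2)
  seg 2: left by d1 = 8 → (-8, 157/2)
  seg 3: up by d7 = 157/2 → (-8, 157)
  seg 4: right by d9 = -105/2 → (-121/2, 157)
  seg 5: left by d5 = 117/10 → (-361/5, 157)
  seg 6: down by d1 = 8 → (-361/5, 149)
  seg 7: down by d5 = 117/10 → (-361/5, 1373/10)
  seg 8: right by d1 = 8 → (-321/5, 1373/10)
  seg 9: down by d3 = 7/5 → (-321/5, 1359/10)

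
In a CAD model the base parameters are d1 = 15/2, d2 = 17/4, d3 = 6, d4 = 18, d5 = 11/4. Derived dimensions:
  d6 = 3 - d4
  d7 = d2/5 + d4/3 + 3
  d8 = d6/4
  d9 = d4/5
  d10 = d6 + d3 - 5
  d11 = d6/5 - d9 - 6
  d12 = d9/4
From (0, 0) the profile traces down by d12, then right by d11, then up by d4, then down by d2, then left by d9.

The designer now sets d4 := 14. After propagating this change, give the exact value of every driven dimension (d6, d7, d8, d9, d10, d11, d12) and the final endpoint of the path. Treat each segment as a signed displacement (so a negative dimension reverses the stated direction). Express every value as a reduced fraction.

Apply edit: d4 := 14
  d6 = 3 - d4 = -11
  d7 = d2/5 + d4/3 + 3 = 511/60
  d8 = d6/4 = -11/4
  d9 = d4/5 = 14/5
  d10 = d6 + d3 - 5 = -10
  d11 = d6/5 - d9 - 6 = -11
  d12 = d9/4 = 7/10
Walk from origin (0, 0):
  seg 1: down by d12 = 7/10 → (0, -7/10)
  seg 2: right by d11 = -11 → (-11, -7/10)
  seg 3: up by d4 = 14 → (-11, 133/10)
  seg 4: down by d2 = 17/4 → (-11, 181/20)
  seg 5: left by d9 = 14/5 → (-69/5, 181/20)

d6 = -11
d7 = 511/60
d8 = -11/4
d9 = 14/5
d10 = -10
d11 = -11
d12 = 7/10
endpoint = (-69/5, 181/20)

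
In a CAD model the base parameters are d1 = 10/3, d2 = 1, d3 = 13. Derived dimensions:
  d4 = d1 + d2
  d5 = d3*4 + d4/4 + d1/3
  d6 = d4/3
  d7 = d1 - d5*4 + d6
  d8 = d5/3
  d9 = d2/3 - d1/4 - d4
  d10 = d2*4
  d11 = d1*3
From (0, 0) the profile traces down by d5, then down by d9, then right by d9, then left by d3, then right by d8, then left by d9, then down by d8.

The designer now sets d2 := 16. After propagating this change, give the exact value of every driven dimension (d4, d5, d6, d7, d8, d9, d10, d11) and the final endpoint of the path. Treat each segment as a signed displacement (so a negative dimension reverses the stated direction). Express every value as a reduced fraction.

Apply edit: d2 := 16
  d4 = d1 + d2 = 58/3
  d5 = d3*4 + d4/4 + d1/3 = 1043/18
  d6 = d4/3 = 58/9
  d7 = d1 - d5*4 + d6 = -222
  d8 = d5/3 = 1043/54
  d9 = d2/3 - d1/4 - d4 = -89/6
  d10 = d2*4 = 64
  d11 = d1*3 = 10
Walk from origin (0, 0):
  seg 1: down by d5 = 1043/18 → (0, -1043/18)
  seg 2: down by d9 = -89/6 → (0, -388/9)
  seg 3: right by d9 = -89/6 → (-89/6, -388/9)
  seg 4: left by d3 = 13 → (-167/6, -388/9)
  seg 5: right by d8 = 1043/54 → (-230/27, -388/9)
  seg 6: left by d9 = -89/6 → (341/54, -388/9)
  seg 7: down by d8 = 1043/54 → (341/54, -3371/54)

d4 = 58/3
d5 = 1043/18
d6 = 58/9
d7 = -222
d8 = 1043/54
d9 = -89/6
d10 = 64
d11 = 10
endpoint = (341/54, -3371/54)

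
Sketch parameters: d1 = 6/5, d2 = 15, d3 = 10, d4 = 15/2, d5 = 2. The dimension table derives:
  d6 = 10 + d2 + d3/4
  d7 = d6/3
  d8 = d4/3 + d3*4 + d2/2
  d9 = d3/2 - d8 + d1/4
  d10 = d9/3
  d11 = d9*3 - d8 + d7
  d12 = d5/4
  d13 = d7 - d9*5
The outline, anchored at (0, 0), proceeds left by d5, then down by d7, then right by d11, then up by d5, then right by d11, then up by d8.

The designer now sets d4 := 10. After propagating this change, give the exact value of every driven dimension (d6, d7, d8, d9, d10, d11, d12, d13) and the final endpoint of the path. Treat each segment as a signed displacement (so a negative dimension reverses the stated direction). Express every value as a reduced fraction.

Apply edit: d4 := 10
  d6 = 10 + d2 + d3/4 = 55/2
  d7 = d6/3 = 55/6
  d8 = d4/3 + d3*4 + d2/2 = 305/6
  d9 = d3/2 - d8 + d1/4 = -683/15
  d10 = d9/3 = -683/45
  d11 = d9*3 - d8 + d7 = -2674/15
  d12 = d5/4 = 1/2
  d13 = d7 - d9*5 = 1421/6
Walk from origin (0, 0):
  seg 1: left by d5 = 2 → (-2, 0)
  seg 2: down by d7 = 55/6 → (-2, -55/6)
  seg 3: right by d11 = -2674/15 → (-2704/15, -55/6)
  seg 4: up by d5 = 2 → (-2704/15, -43/6)
  seg 5: right by d11 = -2674/15 → (-5378/15, -43/6)
  seg 6: up by d8 = 305/6 → (-5378/15, 131/3)

d6 = 55/2
d7 = 55/6
d8 = 305/6
d9 = -683/15
d10 = -683/45
d11 = -2674/15
d12 = 1/2
d13 = 1421/6
endpoint = (-5378/15, 131/3)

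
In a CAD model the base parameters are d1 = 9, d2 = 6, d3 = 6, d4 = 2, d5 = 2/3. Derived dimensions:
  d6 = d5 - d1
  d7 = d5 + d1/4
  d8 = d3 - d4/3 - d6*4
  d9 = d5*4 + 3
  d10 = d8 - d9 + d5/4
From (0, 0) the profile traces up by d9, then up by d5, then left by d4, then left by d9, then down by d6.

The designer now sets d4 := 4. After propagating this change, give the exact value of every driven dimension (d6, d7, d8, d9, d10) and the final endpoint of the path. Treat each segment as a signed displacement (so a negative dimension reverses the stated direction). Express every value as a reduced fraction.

d6 = -25/3
d7 = 35/12
d8 = 38
d9 = 17/3
d10 = 65/2
endpoint = (-29/3, 44/3)

Apply edit: d4 := 4
  d6 = d5 - d1 = -25/3
  d7 = d5 + d1/4 = 35/12
  d8 = d3 - d4/3 - d6*4 = 38
  d9 = d5*4 + 3 = 17/3
  d10 = d8 - d9 + d5/4 = 65/2
Walk from origin (0, 0):
  seg 1: up by d9 = 17/3 → (0, 17/3)
  seg 2: up by d5 = 2/3 → (0, 19/3)
  seg 3: left by d4 = 4 → (-4, 19/3)
  seg 4: left by d9 = 17/3 → (-29/3, 19/3)
  seg 5: down by d6 = -25/3 → (-29/3, 44/3)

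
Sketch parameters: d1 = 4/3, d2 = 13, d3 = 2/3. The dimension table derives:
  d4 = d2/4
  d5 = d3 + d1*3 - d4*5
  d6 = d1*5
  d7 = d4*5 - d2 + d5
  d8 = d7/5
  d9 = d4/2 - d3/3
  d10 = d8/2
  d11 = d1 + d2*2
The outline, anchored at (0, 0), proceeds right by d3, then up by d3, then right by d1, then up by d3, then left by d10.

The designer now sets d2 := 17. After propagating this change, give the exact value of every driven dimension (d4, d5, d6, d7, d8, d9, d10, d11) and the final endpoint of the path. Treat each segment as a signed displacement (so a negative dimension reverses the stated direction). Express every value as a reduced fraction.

d4 = 17/4
d5 = -199/12
d6 = 20/3
d7 = -37/3
d8 = -37/15
d9 = 137/72
d10 = -37/30
d11 = 106/3
endpoint = (97/30, 4/3)

Apply edit: d2 := 17
  d4 = d2/4 = 17/4
  d5 = d3 + d1*3 - d4*5 = -199/12
  d6 = d1*5 = 20/3
  d7 = d4*5 - d2 + d5 = -37/3
  d8 = d7/5 = -37/15
  d9 = d4/2 - d3/3 = 137/72
  d10 = d8/2 = -37/30
  d11 = d1 + d2*2 = 106/3
Walk from origin (0, 0):
  seg 1: right by d3 = 2/3 → (2/3, 0)
  seg 2: up by d3 = 2/3 → (2/3, 2/3)
  seg 3: right by d1 = 4/3 → (2, 2/3)
  seg 4: up by d3 = 2/3 → (2, 4/3)
  seg 5: left by d10 = -37/30 → (97/30, 4/3)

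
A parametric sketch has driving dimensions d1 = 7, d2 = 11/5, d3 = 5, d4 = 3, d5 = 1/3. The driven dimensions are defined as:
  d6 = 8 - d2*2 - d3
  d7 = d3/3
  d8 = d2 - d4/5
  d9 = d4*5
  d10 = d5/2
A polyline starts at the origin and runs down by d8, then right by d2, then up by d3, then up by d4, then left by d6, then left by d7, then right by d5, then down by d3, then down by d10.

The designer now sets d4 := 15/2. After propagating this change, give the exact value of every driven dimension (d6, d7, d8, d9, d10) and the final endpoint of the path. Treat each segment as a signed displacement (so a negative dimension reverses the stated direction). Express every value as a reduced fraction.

d6 = -7/5
d7 = 5/3
d8 = 7/10
d9 = 75/2
d10 = 1/6
endpoint = (34/15, 199/30)

Apply edit: d4 := 15/2
  d6 = 8 - d2*2 - d3 = -7/5
  d7 = d3/3 = 5/3
  d8 = d2 - d4/5 = 7/10
  d9 = d4*5 = 75/2
  d10 = d5/2 = 1/6
Walk from origin (0, 0):
  seg 1: down by d8 = 7/10 → (0, -7/10)
  seg 2: right by d2 = 11/5 → (11/5, -7/10)
  seg 3: up by d3 = 5 → (11/5, 43/10)
  seg 4: up by d4 = 15/2 → (11/5, 59/5)
  seg 5: left by d6 = -7/5 → (18/5, 59/5)
  seg 6: left by d7 = 5/3 → (29/15, 59/5)
  seg 7: right by d5 = 1/3 → (34/15, 59/5)
  seg 8: down by d3 = 5 → (34/15, 34/5)
  seg 9: down by d10 = 1/6 → (34/15, 199/30)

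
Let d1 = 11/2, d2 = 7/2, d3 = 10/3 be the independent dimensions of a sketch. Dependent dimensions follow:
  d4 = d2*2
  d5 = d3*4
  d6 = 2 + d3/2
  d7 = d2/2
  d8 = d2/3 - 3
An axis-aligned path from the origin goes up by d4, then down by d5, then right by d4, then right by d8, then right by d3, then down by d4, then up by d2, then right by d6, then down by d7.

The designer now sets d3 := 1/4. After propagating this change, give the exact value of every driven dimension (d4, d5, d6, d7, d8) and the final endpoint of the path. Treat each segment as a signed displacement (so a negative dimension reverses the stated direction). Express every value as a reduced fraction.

Apply edit: d3 := 1/4
  d4 = d2*2 = 7
  d5 = d3*4 = 1
  d6 = 2 + d3/2 = 17/8
  d7 = d2/2 = 7/4
  d8 = d2/3 - 3 = -11/6
Walk from origin (0, 0):
  seg 1: up by d4 = 7 → (0, 7)
  seg 2: down by d5 = 1 → (0, 6)
  seg 3: right by d4 = 7 → (7, 6)
  seg 4: right by d8 = -11/6 → (31/6, 6)
  seg 5: right by d3 = 1/4 → (65/12, 6)
  seg 6: down by d4 = 7 → (65/12, -1)
  seg 7: up by d2 = 7/2 → (65/12, 5/2)
  seg 8: right by d6 = 17/8 → (181/24, 5/2)
  seg 9: down by d7 = 7/4 → (181/24, 3/4)

d4 = 7
d5 = 1
d6 = 17/8
d7 = 7/4
d8 = -11/6
endpoint = (181/24, 3/4)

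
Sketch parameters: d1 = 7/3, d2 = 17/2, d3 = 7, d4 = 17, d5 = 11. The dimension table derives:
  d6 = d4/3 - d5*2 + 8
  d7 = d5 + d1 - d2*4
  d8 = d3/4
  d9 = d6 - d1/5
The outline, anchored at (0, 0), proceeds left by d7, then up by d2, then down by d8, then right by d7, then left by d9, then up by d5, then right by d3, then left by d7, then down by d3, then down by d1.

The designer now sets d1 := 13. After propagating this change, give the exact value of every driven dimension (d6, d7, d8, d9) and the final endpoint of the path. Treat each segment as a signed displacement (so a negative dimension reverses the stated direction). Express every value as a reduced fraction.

Apply edit: d1 := 13
  d6 = d4/3 - d5*2 + 8 = -25/3
  d7 = d5 + d1 - d2*4 = -10
  d8 = d3/4 = 7/4
  d9 = d6 - d1/5 = -164/15
Walk from origin (0, 0):
  seg 1: left by d7 = -10 → (10, 0)
  seg 2: up by d2 = 17/2 → (10, 17/2)
  seg 3: down by d8 = 7/4 → (10, 27/4)
  seg 4: right by d7 = -10 → (0, 27/4)
  seg 5: left by d9 = -164/15 → (164/15, 27/4)
  seg 6: up by d5 = 11 → (164/15, 71/4)
  seg 7: right by d3 = 7 → (269/15, 71/4)
  seg 8: left by d7 = -10 → (419/15, 71/4)
  seg 9: down by d3 = 7 → (419/15, 43/4)
  seg 10: down by d1 = 13 → (419/15, -9/4)

d6 = -25/3
d7 = -10
d8 = 7/4
d9 = -164/15
endpoint = (419/15, -9/4)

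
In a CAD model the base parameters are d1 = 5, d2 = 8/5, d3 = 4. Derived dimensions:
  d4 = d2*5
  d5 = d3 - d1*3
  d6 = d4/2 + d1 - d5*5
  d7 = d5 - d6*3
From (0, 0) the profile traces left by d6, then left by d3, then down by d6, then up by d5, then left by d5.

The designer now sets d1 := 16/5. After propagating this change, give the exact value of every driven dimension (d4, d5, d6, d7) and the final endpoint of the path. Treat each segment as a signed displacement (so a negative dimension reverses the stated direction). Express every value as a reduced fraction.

d4 = 8
d5 = -28/5
d6 = 176/5
d7 = -556/5
endpoint = (-168/5, -204/5)

Apply edit: d1 := 16/5
  d4 = d2*5 = 8
  d5 = d3 - d1*3 = -28/5
  d6 = d4/2 + d1 - d5*5 = 176/5
  d7 = d5 - d6*3 = -556/5
Walk from origin (0, 0):
  seg 1: left by d6 = 176/5 → (-176/5, 0)
  seg 2: left by d3 = 4 → (-196/5, 0)
  seg 3: down by d6 = 176/5 → (-196/5, -176/5)
  seg 4: up by d5 = -28/5 → (-196/5, -204/5)
  seg 5: left by d5 = -28/5 → (-168/5, -204/5)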